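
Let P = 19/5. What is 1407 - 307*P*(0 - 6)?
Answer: 42033/5 ≈ 8406.6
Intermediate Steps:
P = 19/5 (P = 19*(1/5) = 19/5 ≈ 3.8000)
1407 - 307*P*(0 - 6) = 1407 - 5833*(0 - 6)/5 = 1407 - 5833*(-6)/5 = 1407 - 307*(-114/5) = 1407 + 34998/5 = 42033/5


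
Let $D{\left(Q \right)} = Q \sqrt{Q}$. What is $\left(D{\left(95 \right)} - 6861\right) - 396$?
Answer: $-7257 + 95 \sqrt{95} \approx -6331.1$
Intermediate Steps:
$D{\left(Q \right)} = Q^{\frac{3}{2}}$
$\left(D{\left(95 \right)} - 6861\right) - 396 = \left(95^{\frac{3}{2}} - 6861\right) - 396 = \left(95 \sqrt{95} - 6861\right) - 396 = \left(-6861 + 95 \sqrt{95}\right) - 396 = -7257 + 95 \sqrt{95}$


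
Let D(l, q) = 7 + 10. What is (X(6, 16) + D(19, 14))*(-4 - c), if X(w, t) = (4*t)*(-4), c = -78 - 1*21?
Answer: -22705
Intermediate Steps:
D(l, q) = 17
c = -99 (c = -78 - 21 = -99)
X(w, t) = -16*t
(X(6, 16) + D(19, 14))*(-4 - c) = (-16*16 + 17)*(-4 - 1*(-99)) = (-256 + 17)*(-4 + 99) = -239*95 = -22705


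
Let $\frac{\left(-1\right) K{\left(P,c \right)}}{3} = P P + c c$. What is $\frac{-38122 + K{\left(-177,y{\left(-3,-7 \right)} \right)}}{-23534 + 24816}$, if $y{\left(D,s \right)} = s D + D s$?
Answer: $- \frac{137401}{1282} \approx -107.18$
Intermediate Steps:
$y{\left(D,s \right)} = 2 D s$ ($y{\left(D,s \right)} = D s + D s = 2 D s$)
$K{\left(P,c \right)} = - 3 P^{2} - 3 c^{2}$ ($K{\left(P,c \right)} = - 3 \left(P P + c c\right) = - 3 \left(P^{2} + c^{2}\right) = - 3 P^{2} - 3 c^{2}$)
$\frac{-38122 + K{\left(-177,y{\left(-3,-7 \right)} \right)}}{-23534 + 24816} = \frac{-38122 - \left(5292 + 93987\right)}{-23534 + 24816} = \frac{-38122 - \left(93987 + 3 \cdot 42^{2}\right)}{1282} = \left(-38122 - 99279\right) \frac{1}{1282} = \left(-137401\right) \frac{1}{1282} = - \frac{137401}{1282}$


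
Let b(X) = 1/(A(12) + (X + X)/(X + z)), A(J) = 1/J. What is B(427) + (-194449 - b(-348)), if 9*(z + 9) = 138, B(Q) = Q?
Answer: -5060300082/26081 ≈ -1.9402e+5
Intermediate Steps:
z = 19/3 (z = -9 + (⅑)*138 = -9 + 46/3 = 19/3 ≈ 6.3333)
b(X) = 1/(1/12 + 2*X/(19/3 + X)) (b(X) = 1/(1/12 + (X + X)/(X + 19/3)) = 1/(1/12 + (2*X)/(19/3 + X)) = 1/(1/12 + 2*X/(19/3 + X)))
B(427) + (-194449 - b(-348)) = 427 + (-194449 - 12*(19 + 3*(-348))/(19 + 75*(-348))) = 427 + (-194449 - 12*(19 - 1044)/(19 - 26100)) = 427 + (-194449 - 12*(-1025)/(-26081)) = 427 + (-194449 - 12*(-1)*(-1025)/26081) = 427 + (-194449 - 1*12300/26081) = 427 + (-194449 - 12300/26081) = 427 - 5071436669/26081 = -5060300082/26081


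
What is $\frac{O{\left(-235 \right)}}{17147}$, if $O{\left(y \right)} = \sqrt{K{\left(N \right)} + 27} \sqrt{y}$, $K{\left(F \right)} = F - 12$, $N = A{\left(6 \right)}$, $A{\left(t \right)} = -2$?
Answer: $\frac{i \sqrt{3055}}{17147} \approx 0.0032234 i$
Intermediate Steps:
$N = -2$
$K{\left(F \right)} = -12 + F$
$O{\left(y \right)} = \sqrt{13} \sqrt{y}$ ($O{\left(y \right)} = \sqrt{\left(-12 - 2\right) + 27} \sqrt{y} = \sqrt{-14 + 27} \sqrt{y} = \sqrt{13} \sqrt{y}$)
$\frac{O{\left(-235 \right)}}{17147} = \frac{\sqrt{13} \sqrt{-235}}{17147} = \sqrt{13} i \sqrt{235} \cdot \frac{1}{17147} = i \sqrt{3055} \cdot \frac{1}{17147} = \frac{i \sqrt{3055}}{17147}$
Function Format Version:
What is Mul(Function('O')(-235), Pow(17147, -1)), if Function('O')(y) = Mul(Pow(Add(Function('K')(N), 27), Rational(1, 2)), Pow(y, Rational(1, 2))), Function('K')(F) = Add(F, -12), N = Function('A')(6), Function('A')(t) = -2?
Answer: Mul(Rational(1, 17147), I, Pow(3055, Rational(1, 2))) ≈ Mul(0.0032234, I)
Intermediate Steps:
N = -2
Function('K')(F) = Add(-12, F)
Function('O')(y) = Mul(Pow(13, Rational(1, 2)), Pow(y, Rational(1, 2))) (Function('O')(y) = Mul(Pow(Add(Add(-12, -2), 27), Rational(1, 2)), Pow(y, Rational(1, 2))) = Mul(Pow(Add(-14, 27), Rational(1, 2)), Pow(y, Rational(1, 2))) = Mul(Pow(13, Rational(1, 2)), Pow(y, Rational(1, 2))))
Mul(Function('O')(-235), Pow(17147, -1)) = Mul(Mul(Pow(13, Rational(1, 2)), Pow(-235, Rational(1, 2))), Pow(17147, -1)) = Mul(Mul(Pow(13, Rational(1, 2)), Mul(I, Pow(235, Rational(1, 2)))), Rational(1, 17147)) = Mul(Mul(I, Pow(3055, Rational(1, 2))), Rational(1, 17147)) = Mul(Rational(1, 17147), I, Pow(3055, Rational(1, 2)))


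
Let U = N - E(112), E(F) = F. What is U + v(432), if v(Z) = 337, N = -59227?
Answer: -59002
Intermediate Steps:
U = -59339 (U = -59227 - 1*112 = -59227 - 112 = -59339)
U + v(432) = -59339 + 337 = -59002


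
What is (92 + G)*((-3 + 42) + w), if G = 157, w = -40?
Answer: -249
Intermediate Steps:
(92 + G)*((-3 + 42) + w) = (92 + 157)*((-3 + 42) - 40) = 249*(39 - 40) = 249*(-1) = -249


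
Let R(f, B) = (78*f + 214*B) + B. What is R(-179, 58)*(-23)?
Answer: 34316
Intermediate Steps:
R(f, B) = 78*f + 215*B
R(-179, 58)*(-23) = (78*(-179) + 215*58)*(-23) = (-13962 + 12470)*(-23) = -1492*(-23) = 34316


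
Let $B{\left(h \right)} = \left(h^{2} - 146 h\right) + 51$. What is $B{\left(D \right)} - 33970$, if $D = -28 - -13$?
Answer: $-31504$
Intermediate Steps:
$D = -15$ ($D = -28 + 13 = -15$)
$B{\left(h \right)} = 51 + h^{2} - 146 h$
$B{\left(D \right)} - 33970 = \left(51 + \left(-15\right)^{2} - -2190\right) - 33970 = \left(51 + 225 + 2190\right) - 33970 = 2466 - 33970 = -31504$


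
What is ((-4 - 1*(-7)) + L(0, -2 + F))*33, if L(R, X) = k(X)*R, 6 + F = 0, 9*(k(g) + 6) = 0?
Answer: 99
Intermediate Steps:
k(g) = -6 (k(g) = -6 + (1/9)*0 = -6 + 0 = -6)
F = -6 (F = -6 + 0 = -6)
L(R, X) = -6*R
((-4 - 1*(-7)) + L(0, -2 + F))*33 = ((-4 - 1*(-7)) - 6*0)*33 = ((-4 + 7) + 0)*33 = (3 + 0)*33 = 3*33 = 99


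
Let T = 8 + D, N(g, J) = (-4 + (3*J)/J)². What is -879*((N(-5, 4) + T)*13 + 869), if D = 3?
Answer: -900975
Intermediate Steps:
N(g, J) = 1 (N(g, J) = (-4 + 3)² = (-1)² = 1)
T = 11 (T = 8 + 3 = 11)
-879*((N(-5, 4) + T)*13 + 869) = -879*((1 + 11)*13 + 869) = -879*(12*13 + 869) = -879*(156 + 869) = -879*1025 = -900975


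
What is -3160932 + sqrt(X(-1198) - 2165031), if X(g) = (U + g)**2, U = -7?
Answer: -3160932 + I*sqrt(713006) ≈ -3.1609e+6 + 844.4*I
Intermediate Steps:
X(g) = (-7 + g)**2
-3160932 + sqrt(X(-1198) - 2165031) = -3160932 + sqrt((-7 - 1198)**2 - 2165031) = -3160932 + sqrt((-1205)**2 - 2165031) = -3160932 + sqrt(1452025 - 2165031) = -3160932 + sqrt(-713006) = -3160932 + I*sqrt(713006)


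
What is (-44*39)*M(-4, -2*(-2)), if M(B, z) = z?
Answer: -6864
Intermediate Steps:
(-44*39)*M(-4, -2*(-2)) = (-44*39)*(-2*(-2)) = -1716*4 = -6864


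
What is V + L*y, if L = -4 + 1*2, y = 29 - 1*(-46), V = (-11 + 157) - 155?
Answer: -159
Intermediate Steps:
V = -9 (V = 146 - 155 = -9)
y = 75 (y = 29 + 46 = 75)
L = -2 (L = -4 + 2 = -2)
V + L*y = -9 - 2*75 = -9 - 150 = -159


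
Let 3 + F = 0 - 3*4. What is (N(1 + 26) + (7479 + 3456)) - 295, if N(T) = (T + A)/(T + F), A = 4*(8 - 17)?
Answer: 42557/4 ≈ 10639.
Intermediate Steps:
F = -15 (F = -3 + (0 - 3*4) = -3 + (0 - 12) = -3 - 12 = -15)
A = -36 (A = 4*(-9) = -36)
N(T) = (-36 + T)/(-15 + T) (N(T) = (T - 36)/(T - 15) = (-36 + T)/(-15 + T))
(N(1 + 26) + (7479 + 3456)) - 295 = ((-36 + (1 + 26))/(-15 + (1 + 26)) + (7479 + 3456)) - 295 = ((-36 + 27)/(-15 + 27) + 10935) - 295 = (-9/12 + 10935) - 295 = ((1/12)*(-9) + 10935) - 295 = (-¾ + 10935) - 295 = 43737/4 - 295 = 42557/4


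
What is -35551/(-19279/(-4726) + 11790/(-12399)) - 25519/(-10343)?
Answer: -7180640182433981/632028945961 ≈ -11361.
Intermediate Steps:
-35551/(-19279/(-4726) + 11790/(-12399)) - 25519/(-10343) = -35551/(-19279*(-1/4726) + 11790*(-1/12399)) - 25519*(-1/10343) = -35551/(19279/4726 - 3930/4133) + 25519/10343 = -35551/61106927/19532558 + 25519/10343 = -35551*19532558/61106927 + 25519/10343 = -694401969458/61106927 + 25519/10343 = -7180640182433981/632028945961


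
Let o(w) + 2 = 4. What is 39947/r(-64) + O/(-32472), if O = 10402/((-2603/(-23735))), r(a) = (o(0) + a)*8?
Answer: -437370375559/5240526192 ≈ -83.459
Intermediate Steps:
o(w) = 2 (o(w) = -2 + 4 = 2)
r(a) = 16 + 8*a (r(a) = (2 + a)*8 = 16 + 8*a)
O = 246891470/2603 (O = 10402/((-2603*(-1/23735))) = 10402/(2603/23735) = 10402*(23735/2603) = 246891470/2603 ≈ 94849.)
39947/r(-64) + O/(-32472) = 39947/(16 + 8*(-64)) + (246891470/2603)/(-32472) = 39947/(16 - 512) + (246891470/2603)*(-1/32472) = 39947/(-496) - 123445735/42262308 = 39947*(-1/496) - 123445735/42262308 = -39947/496 - 123445735/42262308 = -437370375559/5240526192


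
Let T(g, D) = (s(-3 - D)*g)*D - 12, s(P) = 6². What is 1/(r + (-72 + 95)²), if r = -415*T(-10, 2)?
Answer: 1/304309 ≈ 3.2861e-6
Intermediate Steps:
s(P) = 36
T(g, D) = -12 + 36*D*g (T(g, D) = (36*g)*D - 12 = 36*D*g - 12 = -12 + 36*D*g)
r = 303780 (r = -415*(-12 + 36*2*(-10)) = -415*(-12 - 720) = -415*(-732) = 303780)
1/(r + (-72 + 95)²) = 1/(303780 + (-72 + 95)²) = 1/(303780 + 23²) = 1/(303780 + 529) = 1/304309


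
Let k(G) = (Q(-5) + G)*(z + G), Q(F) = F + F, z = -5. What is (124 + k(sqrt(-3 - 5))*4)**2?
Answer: 56464 - 70080*I*sqrt(2) ≈ 56464.0 - 99108.0*I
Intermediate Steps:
Q(F) = 2*F
k(G) = (-10 + G)*(-5 + G) (k(G) = (2*(-5) + G)*(-5 + G) = (-10 + G)*(-5 + G))
(124 + k(sqrt(-3 - 5))*4)**2 = (124 + (50 + (sqrt(-3 - 5))**2 - 15*sqrt(-3 - 5))*4)**2 = (124 + (50 + (sqrt(-8))**2 - 30*I*sqrt(2))*4)**2 = (124 + (50 + (2*I*sqrt(2))**2 - 30*I*sqrt(2))*4)**2 = (124 + (50 - 8 - 30*I*sqrt(2))*4)**2 = (124 + (42 - 30*I*sqrt(2))*4)**2 = (124 + (168 - 120*I*sqrt(2)))**2 = (292 - 120*I*sqrt(2))**2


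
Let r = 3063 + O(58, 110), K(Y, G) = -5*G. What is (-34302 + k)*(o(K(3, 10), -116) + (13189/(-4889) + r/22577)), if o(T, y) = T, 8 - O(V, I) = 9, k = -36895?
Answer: 413066880415245/110378953 ≈ 3.7423e+6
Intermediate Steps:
O(V, I) = -1 (O(V, I) = 8 - 1*9 = 8 - 9 = -1)
r = 3062 (r = 3063 - 1 = 3062)
(-34302 + k)*(o(K(3, 10), -116) + (13189/(-4889) + r/22577)) = (-34302 - 36895)*(-5*10 + (13189/(-4889) + 3062/22577)) = -71197*(-50 + (13189*(-1/4889) + 3062*(1/22577))) = -71197*(-50 + (-13189/4889 + 3062/22577)) = -71197*(-50 - 282797935/110378953) = -71197*(-5801745585/110378953) = 413066880415245/110378953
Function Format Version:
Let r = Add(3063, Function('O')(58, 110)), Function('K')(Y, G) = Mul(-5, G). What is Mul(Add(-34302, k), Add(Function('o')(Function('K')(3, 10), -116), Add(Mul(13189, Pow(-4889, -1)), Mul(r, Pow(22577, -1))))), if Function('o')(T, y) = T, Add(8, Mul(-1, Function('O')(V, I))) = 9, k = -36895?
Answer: Rational(413066880415245, 110378953) ≈ 3.7423e+6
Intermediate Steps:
Function('O')(V, I) = -1 (Function('O')(V, I) = Add(8, Mul(-1, 9)) = Add(8, -9) = -1)
r = 3062 (r = Add(3063, -1) = 3062)
Mul(Add(-34302, k), Add(Function('o')(Function('K')(3, 10), -116), Add(Mul(13189, Pow(-4889, -1)), Mul(r, Pow(22577, -1))))) = Mul(Add(-34302, -36895), Add(Mul(-5, 10), Add(Mul(13189, Pow(-4889, -1)), Mul(3062, Pow(22577, -1))))) = Mul(-71197, Add(-50, Add(Mul(13189, Rational(-1, 4889)), Mul(3062, Rational(1, 22577))))) = Mul(-71197, Add(-50, Add(Rational(-13189, 4889), Rational(3062, 22577)))) = Mul(-71197, Add(-50, Rational(-282797935, 110378953))) = Mul(-71197, Rational(-5801745585, 110378953)) = Rational(413066880415245, 110378953)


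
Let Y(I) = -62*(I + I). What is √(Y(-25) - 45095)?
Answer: I*√41995 ≈ 204.93*I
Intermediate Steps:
Y(I) = -124*I
√(Y(-25) - 45095) = √(-124*(-25) - 45095) = √(3100 - 45095) = √(-41995) = I*√41995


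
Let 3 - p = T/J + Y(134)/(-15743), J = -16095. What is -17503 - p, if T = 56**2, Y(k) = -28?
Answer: -633683136914/36197655 ≈ -17506.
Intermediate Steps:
T = 3136
p = 115581449/36197655 (p = 3 - (3136/(-16095) - 28/(-15743)) = 3 - (3136*(-1/16095) - 28*(-1/15743)) = 3 - (-3136/16095 + 4/2249) = 3 - 1*(-6988484/36197655) = 3 + 6988484/36197655 = 115581449/36197655 ≈ 3.1931)
-17503 - p = -17503 - 1*115581449/36197655 = -17503 - 115581449/36197655 = -633683136914/36197655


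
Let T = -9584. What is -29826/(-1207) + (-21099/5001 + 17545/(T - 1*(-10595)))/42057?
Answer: 2114100107844098/85552423378263 ≈ 24.711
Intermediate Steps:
-29826/(-1207) + (-21099/5001 + 17545/(T - 1*(-10595)))/42057 = -29826/(-1207) + (-21099/5001 + 17545/(-9584 - 1*(-10595)))/42057 = -29826*(-1/1207) + (-21099*1/5001 + 17545/(-9584 + 10595))*(1/42057) = 29826/1207 + (-7033/1667 + 17545/1011)*(1/42057) = 29826/1207 + (22137152/1685337)*(1/42057) = 29826/1207 + 22137152/70880218209 = 2114100107844098/85552423378263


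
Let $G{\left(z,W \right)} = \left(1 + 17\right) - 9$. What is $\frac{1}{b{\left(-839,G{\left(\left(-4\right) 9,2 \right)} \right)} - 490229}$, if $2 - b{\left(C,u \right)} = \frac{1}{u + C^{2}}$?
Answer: $- \frac{703930}{345085492111} \approx -2.0399 \cdot 10^{-6}$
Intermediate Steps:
$G{\left(z,W \right)} = 9$ ($G{\left(z,W \right)} = 18 - 9 = 9$)
$b{\left(C,u \right)} = 2 - \frac{1}{u + C^{2}}$
$\frac{1}{b{\left(-839,G{\left(\left(-4\right) 9,2 \right)} \right)} - 490229} = \frac{1}{\frac{-1 + 2 \cdot 9 + 2 \left(-839\right)^{2}}{9 + \left(-839\right)^{2}} - 490229} = \frac{1}{\frac{-1 + 18 + 2 \cdot 703921}{9 + 703921} - 490229} = \frac{1}{\frac{-1 + 18 + 1407842}{703930} - 490229} = \frac{1}{\frac{1}{703930} \cdot 1407859 - 490229} = \frac{1}{\frac{1407859}{703930} - 490229} = \frac{1}{- \frac{345085492111}{703930}} = - \frac{703930}{345085492111}$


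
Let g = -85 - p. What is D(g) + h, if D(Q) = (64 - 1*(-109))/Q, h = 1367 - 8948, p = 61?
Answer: -1106999/146 ≈ -7582.2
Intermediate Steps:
g = -146 (g = -85 - 1*61 = -85 - 61 = -146)
h = -7581
D(Q) = 173/Q (D(Q) = (64 + 109)/Q = 173/Q)
D(g) + h = 173/(-146) - 7581 = 173*(-1/146) - 7581 = -173/146 - 7581 = -1106999/146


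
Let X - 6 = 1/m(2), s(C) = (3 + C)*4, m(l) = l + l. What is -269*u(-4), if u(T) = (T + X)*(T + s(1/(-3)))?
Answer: -4035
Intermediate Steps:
m(l) = 2*l
s(C) = 12 + 4*C
X = 25/4 (X = 6 + 1/(2*2) = 6 + 1/4 = 25/4 ≈ 6.2500)
u(T) = (25/4 + T)*(32/3 + T) (u(T) = (T + 25/4)*(T + (12 + 4*(1/(-3)))) = (25/4 + T)*(T + (12 + 4*(1*(-1/3)))) = (25/4 + T)*(T + (12 + 4*(-1/3))) = (25/4 + T)*(T + (12 - 4/3)) = (25/4 + T)*(T + 32/3) = (25/4 + T)*(32/3 + T))
-269*u(-4) = -269*(200/3 + (-4)**2 + (203/12)*(-4)) = -269*(200/3 + 16 - 203/3) = -269*15 = -4035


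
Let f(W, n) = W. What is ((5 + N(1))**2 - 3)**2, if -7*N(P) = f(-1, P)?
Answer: 1320201/2401 ≈ 549.85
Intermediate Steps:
N(P) = 1/7 (N(P) = -1/7*(-1) = 1/7)
((5 + N(1))**2 - 3)**2 = ((5 + 1/7)**2 - 3)**2 = ((36/7)**2 - 3)**2 = (1296/49 - 3)**2 = (1149/49)**2 = 1320201/2401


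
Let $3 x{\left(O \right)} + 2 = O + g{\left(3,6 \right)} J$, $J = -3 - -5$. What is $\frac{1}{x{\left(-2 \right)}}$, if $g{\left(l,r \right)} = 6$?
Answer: $\frac{3}{8} \approx 0.375$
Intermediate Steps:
$J = 2$ ($J = -3 + 5 = 2$)
$x{\left(O \right)} = \frac{10}{3} + \frac{O}{3}$ ($x{\left(O \right)} = - \frac{2}{3} + \frac{O + 6 \cdot 2}{3} = - \frac{2}{3} + \frac{O + 12}{3} = - \frac{2}{3} + \frac{12 + O}{3} = - \frac{2}{3} + \left(4 + \frac{O}{3}\right) = \frac{10}{3} + \frac{O}{3}$)
$\frac{1}{x{\left(-2 \right)}} = \frac{1}{\frac{10}{3} + \frac{1}{3} \left(-2\right)} = \frac{1}{\frac{10}{3} - \frac{2}{3}} = \frac{1}{\frac{8}{3}} = \frac{3}{8}$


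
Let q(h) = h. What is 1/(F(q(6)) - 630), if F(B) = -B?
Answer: -1/636 ≈ -0.0015723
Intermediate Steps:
1/(F(q(6)) - 630) = 1/(-1*6 - 630) = 1/(-6 - 630) = 1/(-636) = -1/636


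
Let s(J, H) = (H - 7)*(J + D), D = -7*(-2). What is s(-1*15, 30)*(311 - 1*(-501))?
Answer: -18676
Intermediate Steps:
D = 14
s(J, H) = (-7 + H)*(14 + J) (s(J, H) = (H - 7)*(J + 14) = (-7 + H)*(14 + J))
s(-1*15, 30)*(311 - 1*(-501)) = (-98 - (-7)*15 + 14*30 + 30*(-1*15))*(311 - 1*(-501)) = (-98 - 7*(-15) + 420 + 30*(-15))*(311 + 501) = (-98 + 105 + 420 - 450)*812 = -23*812 = -18676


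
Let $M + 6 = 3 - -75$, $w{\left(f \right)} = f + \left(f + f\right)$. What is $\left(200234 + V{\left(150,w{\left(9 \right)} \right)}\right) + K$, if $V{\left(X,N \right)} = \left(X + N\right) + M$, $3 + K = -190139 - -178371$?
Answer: $188712$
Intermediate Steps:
$K = -11771$ ($K = -3 - 11768 = -11771$)
$w{\left(f \right)} = 3 f$ ($w{\left(f \right)} = f + 2 f = 3 f$)
$M = 72$ ($M = -6 + \left(3 - -75\right) = -6 + \left(3 + 75\right) = -6 + 78 = 72$)
$V{\left(X,N \right)} = 72 + N + X$ ($V{\left(X,N \right)} = \left(X + N\right) + 72 = \left(N + X\right) + 72 = 72 + N + X$)
$\left(200234 + V{\left(150,w{\left(9 \right)} \right)}\right) + K = \left(200234 + \left(72 + 3 \cdot 9 + 150\right)\right) - 11771 = \left(200234 + \left(72 + 27 + 150\right)\right) - 11771 = \left(200234 + 249\right) - 11771 = 200483 - 11771 = 188712$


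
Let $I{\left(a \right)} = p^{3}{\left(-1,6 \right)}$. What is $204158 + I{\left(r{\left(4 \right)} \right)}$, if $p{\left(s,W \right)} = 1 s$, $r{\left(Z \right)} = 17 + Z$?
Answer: $204157$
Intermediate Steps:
$p{\left(s,W \right)} = s$
$I{\left(a \right)} = -1$ ($I{\left(a \right)} = \left(-1\right)^{3} = -1$)
$204158 + I{\left(r{\left(4 \right)} \right)} = 204158 - 1 = 204157$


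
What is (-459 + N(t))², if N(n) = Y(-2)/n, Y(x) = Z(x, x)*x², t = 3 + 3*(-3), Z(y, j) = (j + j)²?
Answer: 1985281/9 ≈ 2.2059e+5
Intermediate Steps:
Z(y, j) = 4*j² (Z(y, j) = (2*j)² = 4*j²)
t = -6 (t = 3 - 9 = -6)
Y(x) = 4*x⁴ (Y(x) = (4*x²)*x² = 4*x⁴)
N(n) = 64/n (N(n) = (4*(-2)⁴)/n = (4*16)/n = 64/n)
(-459 + N(t))² = (-459 + 64/(-6))² = (-459 + 64*(-⅙))² = (-459 - 32/3)² = (-1409/3)² = 1985281/9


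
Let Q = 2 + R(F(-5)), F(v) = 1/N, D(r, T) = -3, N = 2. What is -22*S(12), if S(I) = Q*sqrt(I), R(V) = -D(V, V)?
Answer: -220*sqrt(3) ≈ -381.05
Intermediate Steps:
F(v) = 1/2
R(V) = 3 (R(V) = -1*(-3) = 3)
Q = 5 (Q = 2 + 3 = 5)
S(I) = 5*sqrt(I)
-22*S(12) = -110*sqrt(12) = -110*2*sqrt(3) = -220*sqrt(3)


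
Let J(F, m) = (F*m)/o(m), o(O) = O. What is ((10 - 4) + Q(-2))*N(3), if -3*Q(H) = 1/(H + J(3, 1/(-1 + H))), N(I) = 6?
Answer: 34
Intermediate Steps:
J(F, m) = F (J(F, m) = (F*m)/m = F)
Q(H) = -1/(3*(3 + H)) (Q(H) = -1/(3*(H + 3)) = -1/(3*(3 + H)))
((10 - 4) + Q(-2))*N(3) = ((10 - 4) - 1/(9 + 3*(-2)))*6 = (6 - 1/(9 - 6))*6 = (6 - 1/3)*6 = (17/3)*6 = 34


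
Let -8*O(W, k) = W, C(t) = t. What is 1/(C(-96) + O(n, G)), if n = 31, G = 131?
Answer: -8/799 ≈ -0.010013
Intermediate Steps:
O(W, k) = -W/8
1/(C(-96) + O(n, G)) = 1/(-96 - ⅛*31) = 1/(-96 - 31/8) = 1/(-799/8) = -8/799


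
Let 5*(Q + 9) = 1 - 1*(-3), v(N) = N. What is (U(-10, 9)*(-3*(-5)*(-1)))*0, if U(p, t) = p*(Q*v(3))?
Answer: 0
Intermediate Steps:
Q = -41/5 (Q = -9 + (1 - 1*(-3))/5 = -9 + (1 + 3)/5 = -9 + (⅕)*4 = -9 + ⅘ = -41/5 ≈ -8.2000)
U(p, t) = -123*p/5 (U(p, t) = p*(-41/5*3) = p*(-123/5) = -123*p/5)
(U(-10, 9)*(-3*(-5)*(-1)))*0 = ((-123/5*(-10))*(-3*(-5)*(-1)))*0 = (246*(15*(-1)))*0 = (246*(-15))*0 = -3690*0 = 0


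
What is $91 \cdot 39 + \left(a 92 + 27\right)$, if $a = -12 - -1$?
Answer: $2564$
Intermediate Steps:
$a = -11$ ($a = -12 + 1 = -11$)
$91 \cdot 39 + \left(a 92 + 27\right) = 91 \cdot 39 + \left(\left(-11\right) 92 + 27\right) = 3549 + \left(-1012 + 27\right) = 3549 - 985 = 2564$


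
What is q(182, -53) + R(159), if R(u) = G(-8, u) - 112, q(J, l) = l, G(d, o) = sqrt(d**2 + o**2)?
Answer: -165 + sqrt(25345) ≈ -5.7989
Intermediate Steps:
R(u) = -112 + sqrt(64 + u**2) (R(u) = sqrt((-8)**2 + u**2) - 112 = sqrt(64 + u**2) - 112 = -112 + sqrt(64 + u**2))
q(182, -53) + R(159) = -53 + (-112 + sqrt(64 + 159**2)) = -53 + (-112 + sqrt(64 + 25281)) = -53 + (-112 + sqrt(25345)) = -165 + sqrt(25345)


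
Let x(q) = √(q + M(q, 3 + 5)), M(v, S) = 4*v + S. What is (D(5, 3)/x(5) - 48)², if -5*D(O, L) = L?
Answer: (2640 + √33)²/3025 ≈ 2314.0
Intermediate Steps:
D(O, L) = -L/5
M(v, S) = S + 4*v
x(q) = √(8 + 5*q) (x(q) = √(q + ((3 + 5) + 4*q)) = √(q + (8 + 4*q)) = √(8 + 5*q))
(D(5, 3)/x(5) - 48)² = ((-⅕*3)/(√(8 + 5*5)) - 48)² = (-3/(5*√(8 + 25)) - 48)² = (-3*√33/33/5 - 48)² = (-√33/55 - 48)² = (-48 - √33/55)²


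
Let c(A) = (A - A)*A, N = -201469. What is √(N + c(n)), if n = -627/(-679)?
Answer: I*√201469 ≈ 448.85*I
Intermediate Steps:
n = 627/679 (n = -627*(-1/679) = 627/679 ≈ 0.92342)
c(A) = 0 (c(A) = 0*A = 0)
√(N + c(n)) = √(-201469 + 0) = √(-201469) = I*√201469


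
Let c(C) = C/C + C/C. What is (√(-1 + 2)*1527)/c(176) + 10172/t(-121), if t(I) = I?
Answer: 164423/242 ≈ 679.43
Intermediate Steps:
c(C) = 2 (c(C) = 1 + 1 = 2)
(√(-1 + 2)*1527)/c(176) + 10172/t(-121) = (√(-1 + 2)*1527)/2 + 10172/(-121) = (√1*1527)*(½) + 10172*(-1/121) = (1*1527)*(½) - 10172/121 = 1527*(½) - 10172/121 = 1527/2 - 10172/121 = 164423/242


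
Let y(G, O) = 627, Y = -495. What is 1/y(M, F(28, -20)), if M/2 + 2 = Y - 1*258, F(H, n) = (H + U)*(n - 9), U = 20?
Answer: 1/627 ≈ 0.0015949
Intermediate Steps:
F(H, n) = (-9 + n)*(20 + H) (F(H, n) = (H + 20)*(n - 9) = (20 + H)*(-9 + n) = (-9 + n)*(20 + H))
M = -1510 (M = -4 + 2*(-495 - 1*258) = -4 + 2*(-495 - 258) = -4 + 2*(-753) = -4 - 1506 = -1510)
1/y(M, F(28, -20)) = 1/627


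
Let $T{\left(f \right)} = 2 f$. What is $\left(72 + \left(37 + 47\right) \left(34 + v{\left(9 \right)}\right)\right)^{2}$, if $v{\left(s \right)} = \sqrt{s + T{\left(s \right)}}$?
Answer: $8763696 + 1475712 \sqrt{3} \approx 1.132 \cdot 10^{7}$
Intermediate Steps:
$v{\left(s \right)} = \sqrt{3} \sqrt{s}$ ($v{\left(s \right)} = \sqrt{s + 2 s} = \sqrt{3 s} = \sqrt{3} \sqrt{s}$)
$\left(72 + \left(37 + 47\right) \left(34 + v{\left(9 \right)}\right)\right)^{2} = \left(72 + \left(37 + 47\right) \left(34 + \sqrt{3} \sqrt{9}\right)\right)^{2} = \left(72 + 84 \left(34 + \sqrt{3} \cdot 3\right)\right)^{2} = \left(72 + 84 \left(34 + 3 \sqrt{3}\right)\right)^{2} = \left(72 + \left(2856 + 252 \sqrt{3}\right)\right)^{2} = \left(2928 + 252 \sqrt{3}\right)^{2}$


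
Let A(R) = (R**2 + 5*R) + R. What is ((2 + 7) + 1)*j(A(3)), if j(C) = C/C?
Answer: 10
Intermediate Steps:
A(R) = R**2 + 6*R
j(C) = 1
((2 + 7) + 1)*j(A(3)) = ((2 + 7) + 1)*1 = (9 + 1)*1 = 10*1 = 10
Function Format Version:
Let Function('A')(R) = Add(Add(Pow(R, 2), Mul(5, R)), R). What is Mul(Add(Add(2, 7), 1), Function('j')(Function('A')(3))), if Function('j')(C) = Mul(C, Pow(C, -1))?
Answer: 10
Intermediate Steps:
Function('A')(R) = Add(Pow(R, 2), Mul(6, R))
Function('j')(C) = 1
Mul(Add(Add(2, 7), 1), Function('j')(Function('A')(3))) = Mul(Add(Add(2, 7), 1), 1) = Mul(Add(9, 1), 1) = Mul(10, 1) = 10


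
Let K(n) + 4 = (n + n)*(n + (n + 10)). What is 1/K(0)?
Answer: -¼ ≈ -0.25000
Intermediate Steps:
K(n) = -4 + 2*n*(10 + 2*n) (K(n) = -4 + (n + n)*(n + (n + 10)) = -4 + (2*n)*(n + (10 + n)) = -4 + (2*n)*(10 + 2*n) = -4 + 2*n*(10 + 2*n))
1/K(0) = 1/(-4 + 4*0² + 20*0) = 1/(-4 + 4*0 + 0) = 1/(-4 + 0 + 0) = 1/(-4) = -¼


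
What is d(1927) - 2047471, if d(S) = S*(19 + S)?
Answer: 1702471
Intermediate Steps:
d(1927) - 2047471 = 1927*(19 + 1927) - 2047471 = 1927*1946 - 2047471 = 3749942 - 2047471 = 1702471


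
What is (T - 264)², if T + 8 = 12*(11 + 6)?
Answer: 4624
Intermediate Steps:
T = 196 (T = -8 + 12*(11 + 6) = -8 + 12*17 = -8 + 204 = 196)
(T - 264)² = (196 - 264)² = (-68)² = 4624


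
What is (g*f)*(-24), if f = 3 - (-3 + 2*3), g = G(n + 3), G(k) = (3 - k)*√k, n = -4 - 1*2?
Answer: 0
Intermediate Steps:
n = -6 (n = -4 - 2 = -6)
G(k) = √k*(3 - k)
g = 6*I*√3 (g = √(-6 + 3)*(3 - (-6 + 3)) = √(-3)*(3 - 1*(-3)) = (I*√3)*(3 + 3) = (I*√3)*6 = 6*I*√3 ≈ 10.392*I)
f = 0 (f = 3 - (-3 + 6) = 3 - 1*3 = 3 - 3 = 0)
(g*f)*(-24) = ((6*I*√3)*0)*(-24) = 0*(-24) = 0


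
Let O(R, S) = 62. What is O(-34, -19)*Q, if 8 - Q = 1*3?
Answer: 310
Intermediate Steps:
Q = 5 (Q = 8 - 3 = 5)
O(-34, -19)*Q = 62*5 = 310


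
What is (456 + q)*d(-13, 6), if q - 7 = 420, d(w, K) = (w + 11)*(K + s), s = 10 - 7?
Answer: -15894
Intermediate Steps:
s = 3
d(w, K) = (3 + K)*(11 + w) (d(w, K) = (w + 11)*(K + 3) = (11 + w)*(3 + K) = (3 + K)*(11 + w))
q = 427 (q = 7 + 420 = 427)
(456 + q)*d(-13, 6) = (456 + 427)*(33 + 3*(-13) + 11*6 + 6*(-13)) = 883*(33 - 39 + 66 - 78) = 883*(-18) = -15894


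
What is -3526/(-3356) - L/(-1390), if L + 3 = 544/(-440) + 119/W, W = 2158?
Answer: 145012706959/138417464900 ≈ 1.0476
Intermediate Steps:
L = -496269/118690 (L = -3 + (544/(-440) + 119/2158) = -3 + (544*(-1/440) + 119*(1/2158)) = -3 + (-68/55 + 119/2158) = -3 - 140199/118690 = -496269/118690 ≈ -4.1812)
-3526/(-3356) - L/(-1390) = -3526/(-3356) - 1*(-496269/118690)/(-1390) = -3526*(-1/3356) + (496269/118690)*(-1/1390) = 1763/1678 - 496269/164979100 = 145012706959/138417464900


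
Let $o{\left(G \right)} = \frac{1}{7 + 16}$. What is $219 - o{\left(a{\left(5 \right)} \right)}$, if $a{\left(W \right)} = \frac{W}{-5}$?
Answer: $\frac{5036}{23} \approx 218.96$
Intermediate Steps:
$a{\left(W \right)} = - \frac{W}{5}$ ($a{\left(W \right)} = W \left(- \frac{1}{5}\right) = - \frac{W}{5}$)
$o{\left(G \right)} = \frac{1}{23}$
$219 - o{\left(a{\left(5 \right)} \right)} = 219 - \frac{1}{23} = \frac{5036}{23}$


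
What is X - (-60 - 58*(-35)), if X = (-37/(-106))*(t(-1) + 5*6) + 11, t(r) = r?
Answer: -206581/106 ≈ -1948.9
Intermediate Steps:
X = 2239/106 (X = (-37/(-106))*(-1 + 5*6) + 11 = (-37*(-1/106))*(-1 + 30) + 11 = (37/106)*29 + 11 = 1073/106 + 11 = 2239/106 ≈ 21.123)
X - (-60 - 58*(-35)) = 2239/106 - (-60 - 58*(-35)) = 2239/106 - (-60 + 2030) = 2239/106 - 1*1970 = 2239/106 - 1970 = -206581/106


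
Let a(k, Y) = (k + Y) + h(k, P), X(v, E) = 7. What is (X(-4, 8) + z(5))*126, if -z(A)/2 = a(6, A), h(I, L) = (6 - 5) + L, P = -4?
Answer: -1134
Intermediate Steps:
h(I, L) = 1 + L
a(k, Y) = -3 + Y + k (a(k, Y) = (k + Y) + (1 - 4) = (Y + k) - 3 = -3 + Y + k)
z(A) = -6 - 2*A (z(A) = -2*(-3 + A + 6) = -2*(3 + A) = -6 - 2*A)
(X(-4, 8) + z(5))*126 = (7 + (-6 - 2*5))*126 = (7 + (-6 - 10))*126 = (7 - 16)*126 = -9*126 = -1134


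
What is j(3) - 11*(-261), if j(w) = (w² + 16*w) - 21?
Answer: 2907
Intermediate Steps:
j(w) = -21 + w² + 16*w
j(3) - 11*(-261) = (-21 + 3² + 16*3) - 11*(-261) = (-21 + 9 + 48) - 1*(-2871) = 36 + 2871 = 2907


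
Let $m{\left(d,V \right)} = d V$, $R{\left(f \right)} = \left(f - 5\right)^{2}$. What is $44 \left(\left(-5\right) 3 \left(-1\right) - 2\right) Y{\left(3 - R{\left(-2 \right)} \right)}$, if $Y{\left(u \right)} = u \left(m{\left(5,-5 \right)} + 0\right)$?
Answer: $657800$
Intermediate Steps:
$R{\left(f \right)} = \left(-5 + f\right)^{2}$
$m{\left(d,V \right)} = V d$
$Y{\left(u \right)} = - 25 u$ ($Y{\left(u \right)} = u \left(\left(-5\right) 5 + 0\right) = u \left(-25 + 0\right) = u \left(-25\right) = - 25 u$)
$44 \left(\left(-5\right) 3 \left(-1\right) - 2\right) Y{\left(3 - R{\left(-2 \right)} \right)} = 44 \left(\left(-5\right) 3 \left(-1\right) - 2\right) \left(- 25 \left(3 - \left(-5 - 2\right)^{2}\right)\right) = 44 \left(\left(-15\right) \left(-1\right) - 2\right) \left(- 25 \left(3 - \left(-7\right)^{2}\right)\right) = 44 \left(15 - 2\right) \left(- 25 \left(3 - 49\right)\right) = 44 \cdot 13 \left(- 25 \left(3 - 49\right)\right) = 572 \left(\left(-25\right) \left(-46\right)\right) = 572 \cdot 1150 = 657800$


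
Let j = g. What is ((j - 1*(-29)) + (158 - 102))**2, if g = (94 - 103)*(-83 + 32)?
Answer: 295936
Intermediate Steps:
g = 459 (g = -9*(-51) = 459)
j = 459
((j - 1*(-29)) + (158 - 102))**2 = ((459 - 1*(-29)) + (158 - 102))**2 = ((459 + 29) + 56)**2 = (488 + 56)**2 = 544**2 = 295936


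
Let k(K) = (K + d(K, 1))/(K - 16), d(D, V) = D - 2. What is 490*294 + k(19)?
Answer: 144072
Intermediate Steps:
d(D, V) = -2 + D
k(K) = (-2 + 2*K)/(-16 + K) (k(K) = (K + (-2 + K))/(K - 16) = (-2 + 2*K)/(-16 + K))
490*294 + k(19) = 490*294 + 2*(-1 + 19)/(-16 + 19) = 144060 + 2*18/3 = 144060 + 2*(⅓)*18 = 144060 + 12 = 144072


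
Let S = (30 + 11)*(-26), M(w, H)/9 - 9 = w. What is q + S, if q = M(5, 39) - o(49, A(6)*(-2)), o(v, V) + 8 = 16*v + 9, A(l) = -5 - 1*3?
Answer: -1725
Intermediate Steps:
M(w, H) = 81 + 9*w
A(l) = -8 (A(l) = -5 - 3 = -8)
S = -1066 (S = 41*(-26) = -1066)
o(v, V) = 1 + 16*v (o(v, V) = -8 + (16*v + 9) = -8 + (9 + 16*v) = 1 + 16*v)
q = -659 (q = (81 + 9*5) - (1 + 16*49) = (81 + 45) - (1 + 784) = 126 - 1*785 = 126 - 785 = -659)
q + S = -659 - 1066 = -1725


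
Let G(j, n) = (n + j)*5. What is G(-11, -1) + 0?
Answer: -60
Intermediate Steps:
G(j, n) = 5*j + 5*n (G(j, n) = (j + n)*5 = 5*j + 5*n)
G(-11, -1) + 0 = (5*(-11) + 5*(-1)) + 0 = (-55 - 5) + 0 = -60 + 0 = -60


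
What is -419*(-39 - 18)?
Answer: 23883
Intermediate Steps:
-419*(-39 - 18) = -419*(-57) = 23883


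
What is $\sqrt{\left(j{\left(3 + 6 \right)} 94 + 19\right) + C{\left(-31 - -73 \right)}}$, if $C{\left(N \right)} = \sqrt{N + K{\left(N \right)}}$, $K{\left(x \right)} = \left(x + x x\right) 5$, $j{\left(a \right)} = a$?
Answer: $\sqrt{865 + 36 \sqrt{7}} \approx 30.988$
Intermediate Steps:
$K{\left(x \right)} = 5 x + 5 x^{2}$ ($K{\left(x \right)} = \left(x + x^{2}\right) 5 = 5 x + 5 x^{2}$)
$C{\left(N \right)} = \sqrt{N + 5 N \left(1 + N\right)}$
$\sqrt{\left(j{\left(3 + 6 \right)} 94 + 19\right) + C{\left(-31 - -73 \right)}} = \sqrt{\left(\left(3 + 6\right) 94 + 19\right) + \sqrt{\left(-31 - -73\right) \left(6 + 5 \left(-31 - -73\right)\right)}} = \sqrt{\left(9 \cdot 94 + 19\right) + \sqrt{\left(-31 + 73\right) \left(6 + 5 \left(-31 + 73\right)\right)}} = \sqrt{\left(846 + 19\right) + \sqrt{42 \left(6 + 5 \cdot 42\right)}} = \sqrt{865 + \sqrt{42 \left(6 + 210\right)}} = \sqrt{865 + \sqrt{42 \cdot 216}} = \sqrt{865 + \sqrt{9072}} = \sqrt{865 + 36 \sqrt{7}}$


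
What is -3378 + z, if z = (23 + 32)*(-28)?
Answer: -4918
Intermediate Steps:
z = -1540 (z = 55*(-28) = -1540)
-3378 + z = -3378 - 1540 = -4918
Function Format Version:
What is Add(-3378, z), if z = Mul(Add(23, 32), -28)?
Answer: -4918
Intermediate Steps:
z = -1540 (z = Mul(55, -28) = -1540)
Add(-3378, z) = Add(-3378, -1540) = -4918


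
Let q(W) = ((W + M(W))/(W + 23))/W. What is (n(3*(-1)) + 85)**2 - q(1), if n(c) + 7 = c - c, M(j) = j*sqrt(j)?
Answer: 73007/12 ≈ 6083.9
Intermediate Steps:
M(j) = j**(3/2)
n(c) = -7 (n(c) = -7 + (c - c) = -7 + 0 = -7)
q(W) = (W + W**(3/2))/(W*(23 + W)) (q(W) = ((W + W**(3/2))/(W + 23))/W = ((W + W**(3/2))/(23 + W))/W = (W + W**(3/2))/(W*(23 + W)))
(n(3*(-1)) + 85)**2 - q(1) = (-7 + 85)**2 - (1 + sqrt(1))/(23 + 1) = 78**2 - (1 + 1)/24 = 6084 - 2/24 = 6084 - 1*1/12 = 6084 - 1/12 = 73007/12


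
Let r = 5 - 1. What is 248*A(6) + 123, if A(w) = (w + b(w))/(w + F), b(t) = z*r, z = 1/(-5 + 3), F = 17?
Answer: 3821/23 ≈ 166.13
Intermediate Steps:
z = -½ (z = 1/(-2) = -½ ≈ -0.50000)
r = 4
b(t) = -2 (b(t) = -½*4 = -2)
A(w) = (-2 + w)/(17 + w) (A(w) = (w - 2)/(w + 17) = (-2 + w)/(17 + w))
248*A(6) + 123 = 248*((-2 + 6)/(17 + 6)) + 123 = 248*(4/23) + 123 = 992/23 + 123 = 3821/23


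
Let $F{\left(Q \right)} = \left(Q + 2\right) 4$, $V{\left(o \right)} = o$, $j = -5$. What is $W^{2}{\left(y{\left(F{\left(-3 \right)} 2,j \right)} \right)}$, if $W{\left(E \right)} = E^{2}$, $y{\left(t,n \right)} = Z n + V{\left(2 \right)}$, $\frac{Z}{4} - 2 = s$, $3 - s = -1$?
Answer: $193877776$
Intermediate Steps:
$F{\left(Q \right)} = 8 + 4 Q$ ($F{\left(Q \right)} = \left(2 + Q\right) 4 = 8 + 4 Q$)
$s = 4$ ($s = 3 - -1 = 3 + 1 = 4$)
$Z = 24$ ($Z = 8 + 4 \cdot 4 = 8 + 16 = 24$)
$y{\left(t,n \right)} = 2 + 24 n$ ($y{\left(t,n \right)} = 24 n + 2 = 2 + 24 n$)
$W^{2}{\left(y{\left(F{\left(-3 \right)} 2,j \right)} \right)} = \left(\left(2 + 24 \left(-5\right)\right)^{2}\right)^{2} = \left(\left(2 - 120\right)^{2}\right)^{2} = \left(\left(-118\right)^{2}\right)^{2} = 13924^{2} = 193877776$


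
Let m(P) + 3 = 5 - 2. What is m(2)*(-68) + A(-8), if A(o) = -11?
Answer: -11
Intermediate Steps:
m(P) = 0 (m(P) = -3 + (5 - 2) = -3 + 3 = 0)
m(2)*(-68) + A(-8) = 0*(-68) - 11 = 0 - 11 = -11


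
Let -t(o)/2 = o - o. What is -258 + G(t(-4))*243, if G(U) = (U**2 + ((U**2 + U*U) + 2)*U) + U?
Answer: -258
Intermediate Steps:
t(o) = 0 (t(o) = -2*(o - o) = -2*0 = 0)
G(U) = U + U**2 + U*(2 + 2*U**2) (G(U) = (U**2 + ((U**2 + U**2) + 2)*U) + U = (U**2 + (2*U**2 + 2)*U) + U = (U**2 + (2 + 2*U**2)*U) + U = (U**2 + U*(2 + 2*U**2)) + U = U + U**2 + U*(2 + 2*U**2))
-258 + G(t(-4))*243 = -258 + (0*(3 + 0 + 2*0**2))*243 = -258 + (0*(3 + 0 + 2*0))*243 = -258 + (0*(3 + 0 + 0))*243 = -258 + (0*3)*243 = -258 + 0*243 = -258 + 0 = -258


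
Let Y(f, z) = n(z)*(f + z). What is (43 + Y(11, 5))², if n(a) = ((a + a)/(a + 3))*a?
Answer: 20449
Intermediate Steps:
n(a) = 2*a²/(3 + a) (n(a) = ((2*a)/(3 + a))*a = (2*a/(3 + a))*a = 2*a²/(3 + a))
Y(f, z) = 2*z²*(f + z)/(3 + z) (Y(f, z) = (2*z²/(3 + z))*(f + z) = 2*z²*(f + z)/(3 + z))
(43 + Y(11, 5))² = (43 + 2*5²*(11 + 5)/(3 + 5))² = (43 + 2*25*16/8)² = (43 + 2*25*(⅛)*16)² = (43 + 100)² = 143² = 20449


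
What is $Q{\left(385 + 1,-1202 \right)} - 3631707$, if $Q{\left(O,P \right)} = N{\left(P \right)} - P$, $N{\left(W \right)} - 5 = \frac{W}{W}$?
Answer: $-3630499$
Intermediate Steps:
$N{\left(W \right)} = 6$ ($N{\left(W \right)} = 5 + \frac{W}{W} = 5 + 1 = 6$)
$Q{\left(O,P \right)} = 6 - P$
$Q{\left(385 + 1,-1202 \right)} - 3631707 = \left(6 - -1202\right) - 3631707 = \left(6 + 1202\right) - 3631707 = 1208 - 3631707 = -3630499$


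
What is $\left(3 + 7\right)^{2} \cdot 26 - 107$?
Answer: $2493$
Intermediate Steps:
$\left(3 + 7\right)^{2} \cdot 26 - 107 = 10^{2} \cdot 26 - 107 = 100 \cdot 26 - 107 = 2600 - 107 = 2493$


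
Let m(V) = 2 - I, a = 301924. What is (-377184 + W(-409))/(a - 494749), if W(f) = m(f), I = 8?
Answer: 8382/4285 ≈ 1.9561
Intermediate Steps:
m(V) = -6 (m(V) = 2 - 1*8 = 2 - 8 = -6)
W(f) = -6
(-377184 + W(-409))/(a - 494749) = (-377184 - 6)/(301924 - 494749) = -377190/(-192825) = -377190*(-1/192825) = 8382/4285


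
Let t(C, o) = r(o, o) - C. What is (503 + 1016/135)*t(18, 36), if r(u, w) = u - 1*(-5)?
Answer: 1585183/135 ≈ 11742.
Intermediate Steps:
r(u, w) = 5 + u (r(u, w) = u + 5 = 5 + u)
t(C, o) = 5 + o - C (t(C, o) = (5 + o) - C = 5 + o - C)
(503 + 1016/135)*t(18, 36) = (503 + 1016/135)*(5 + 36 - 1*18) = (503 + 1016*(1/135))*(5 + 36 - 18) = (503 + 1016/135)*23 = (68921/135)*23 = 1585183/135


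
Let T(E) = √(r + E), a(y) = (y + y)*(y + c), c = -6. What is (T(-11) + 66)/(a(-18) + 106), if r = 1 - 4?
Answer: 33/485 + I*√14/970 ≈ 0.068041 + 0.0038574*I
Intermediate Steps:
r = -3
a(y) = 2*y*(-6 + y) (a(y) = (y + y)*(y - 6) = (2*y)*(-6 + y) = 2*y*(-6 + y))
T(E) = √(-3 + E)
(T(-11) + 66)/(a(-18) + 106) = (√(-3 - 11) + 66)/(2*(-18)*(-6 - 18) + 106) = (√(-14) + 66)/(2*(-18)*(-24) + 106) = (I*√14 + 66)/(864 + 106) = (66 + I*√14)/970 = (66 + I*√14)*(1/970) = 33/485 + I*√14/970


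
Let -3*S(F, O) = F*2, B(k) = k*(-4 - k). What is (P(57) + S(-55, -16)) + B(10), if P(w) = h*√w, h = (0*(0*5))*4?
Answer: -310/3 ≈ -103.33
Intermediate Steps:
h = 0 (h = (0*0)*4 = 0*4 = 0)
S(F, O) = -2*F/3 (S(F, O) = -F*2/3 = -2*F/3)
P(w) = 0 (P(w) = 0*√w = 0)
(P(57) + S(-55, -16)) + B(10) = (0 - ⅔*(-55)) - 1*10*(4 + 10) = (0 + 110/3) - 1*10*14 = 110/3 - 140 = -310/3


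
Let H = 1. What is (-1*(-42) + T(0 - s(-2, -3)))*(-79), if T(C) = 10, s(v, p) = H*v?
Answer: -4108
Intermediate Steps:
s(v, p) = v (s(v, p) = 1*v = v)
(-1*(-42) + T(0 - s(-2, -3)))*(-79) = (-1*(-42) + 10)*(-79) = (42 + 10)*(-79) = 52*(-79) = -4108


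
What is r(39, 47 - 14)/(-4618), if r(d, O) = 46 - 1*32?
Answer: -7/2309 ≈ -0.0030316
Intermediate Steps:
r(d, O) = 14 (r(d, O) = 46 - 32 = 14)
r(39, 47 - 14)/(-4618) = 14/(-4618) = 14*(-1/4618) = -7/2309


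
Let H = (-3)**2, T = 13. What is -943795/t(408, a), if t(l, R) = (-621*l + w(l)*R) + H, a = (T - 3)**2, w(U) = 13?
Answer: 943795/252059 ≈ 3.7443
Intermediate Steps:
H = 9
a = 100 (a = (13 - 3)**2 = 10**2 = 100)
t(l, R) = 9 - 621*l + 13*R (t(l, R) = (-621*l + 13*R) + 9 = 9 - 621*l + 13*R)
-943795/t(408, a) = -943795/(9 - 621*408 + 13*100) = -943795/(9 - 253368 + 1300) = -943795/(-252059) = -943795*(-1/252059) = 943795/252059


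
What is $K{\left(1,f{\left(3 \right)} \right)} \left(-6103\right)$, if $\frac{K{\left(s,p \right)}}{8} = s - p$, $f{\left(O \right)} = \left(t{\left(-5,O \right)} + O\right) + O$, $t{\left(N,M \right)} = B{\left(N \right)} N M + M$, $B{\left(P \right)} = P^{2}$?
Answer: $-17918408$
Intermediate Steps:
$t{\left(N,M \right)} = M + M N^{3}$ ($t{\left(N,M \right)} = N^{2} N M + M = N^{3} M + M = M N^{3} + M = M + M N^{3}$)
$f{\left(O \right)} = - 122 O$ ($f{\left(O \right)} = \left(O \left(1 + \left(-5\right)^{3}\right) + O\right) + O = \left(O \left(1 - 125\right) + O\right) + O = \left(O \left(-124\right) + O\right) + O = \left(- 124 O + O\right) + O = - 123 O + O = - 122 O$)
$K{\left(s,p \right)} = - 8 p + 8 s$ ($K{\left(s,p \right)} = 8 \left(s - p\right) = - 8 p + 8 s$)
$K{\left(1,f{\left(3 \right)} \right)} \left(-6103\right) = \left(- 8 \left(\left(-122\right) 3\right) + 8 \cdot 1\right) \left(-6103\right) = \left(\left(-8\right) \left(-366\right) + 8\right) \left(-6103\right) = \left(2928 + 8\right) \left(-6103\right) = 2936 \left(-6103\right) = -17918408$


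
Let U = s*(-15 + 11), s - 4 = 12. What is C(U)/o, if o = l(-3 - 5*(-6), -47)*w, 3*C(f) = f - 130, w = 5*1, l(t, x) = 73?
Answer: -194/1095 ≈ -0.17717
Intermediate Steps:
s = 16 (s = 4 + 12 = 16)
w = 5
U = -64 (U = 16*(-15 + 11) = 16*(-4) = -64)
C(f) = -130/3 + f/3 (C(f) = (f - 130)/3 = (-130 + f)/3 = -130/3 + f/3)
o = 365 (o = 73*5 = 365)
C(U)/o = (-130/3 + (⅓)*(-64))/365 = (-130/3 - 64/3)*(1/365) = -194/3*1/365 = -194/1095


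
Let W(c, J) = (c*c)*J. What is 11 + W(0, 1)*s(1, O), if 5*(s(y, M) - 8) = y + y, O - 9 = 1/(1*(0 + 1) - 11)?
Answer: 11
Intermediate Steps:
W(c, J) = J*c² (W(c, J) = c²*J = J*c²)
O = 89/10 (O = 9 + 1/(1*(0 + 1) - 11) = 9 + 1/(1*1 - 11) = 9 + 1/(1 - 11) = 9 + 1/(-10) = 9 - ⅒ = 89/10 ≈ 8.9000)
s(y, M) = 8 + 2*y/5 (s(y, M) = 8 + (y + y)/5 = 8 + (2*y)/5 = 8 + 2*y/5)
11 + W(0, 1)*s(1, O) = 11 + (1*0²)*(8 + (⅖)*1) = 11 + (1*0)*(8 + ⅖) = 11 + 0*(42/5) = 11 + 0 = 11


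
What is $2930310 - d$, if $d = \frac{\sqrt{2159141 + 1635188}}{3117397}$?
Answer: $2930310 - \frac{\sqrt{3794329}}{3117397} \approx 2.9303 \cdot 10^{6}$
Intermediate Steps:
$d = \frac{\sqrt{3794329}}{3117397}$ ($d = \sqrt{3794329} \cdot \frac{1}{3117397} = \frac{\sqrt{3794329}}{3117397} \approx 0.00062485$)
$2930310 - d = 2930310 - \frac{\sqrt{3794329}}{3117397}$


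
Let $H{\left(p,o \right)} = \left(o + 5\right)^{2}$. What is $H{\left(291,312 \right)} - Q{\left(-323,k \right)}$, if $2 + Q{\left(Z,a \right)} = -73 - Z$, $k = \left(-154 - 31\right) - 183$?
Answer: $100241$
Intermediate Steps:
$k = -368$ ($k = -185 - 183 = -368$)
$H{\left(p,o \right)} = \left(5 + o\right)^{2}$
$Q{\left(Z,a \right)} = -75 - Z$ ($Q{\left(Z,a \right)} = -2 - \left(73 + Z\right) = -75 - Z$)
$H{\left(291,312 \right)} - Q{\left(-323,k \right)} = \left(5 + 312\right)^{2} - \left(-75 - -323\right) = 317^{2} - \left(-75 + 323\right) = 100489 - 248 = 100241$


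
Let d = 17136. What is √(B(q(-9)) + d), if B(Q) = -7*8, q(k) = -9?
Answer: 2*√4270 ≈ 130.69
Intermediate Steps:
B(Q) = -56
√(B(q(-9)) + d) = √(-56 + 17136) = √17080 = 2*√4270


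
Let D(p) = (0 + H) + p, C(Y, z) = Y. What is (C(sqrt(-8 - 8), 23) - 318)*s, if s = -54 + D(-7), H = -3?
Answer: 20352 - 256*I ≈ 20352.0 - 256.0*I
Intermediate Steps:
D(p) = -3 + p (D(p) = (0 - 3) + p = -3 + p)
s = -64 (s = -54 + (-3 - 7) = -54 - 10 = -64)
(C(sqrt(-8 - 8), 23) - 318)*s = (sqrt(-8 - 8) - 318)*(-64) = (sqrt(-16) - 318)*(-64) = (4*I - 318)*(-64) = (-318 + 4*I)*(-64) = 20352 - 256*I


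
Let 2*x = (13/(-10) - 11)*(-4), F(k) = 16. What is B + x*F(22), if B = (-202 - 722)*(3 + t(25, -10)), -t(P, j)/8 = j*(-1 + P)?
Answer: -8882292/5 ≈ -1.7765e+6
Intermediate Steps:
x = 123/5 (x = ((13/(-10) - 11)*(-4))/2 = ((13*(-⅒) - 11)*(-4))/2 = ((-13/10 - 11)*(-4))/2 = (-123/10*(-4))/2 = (½)*(246/5) = 123/5 ≈ 24.600)
t(P, j) = -8*j*(-1 + P)
B = -1776852 (B = (-202 - 722)*(3 + 8*(-10)*(1 - 1*25)) = -924*(3 + 8*(-10)*(1 - 25)) = -924*(3 + 8*(-10)*(-24)) = -924*(3 + 1920) = -924*1923 = -1776852)
B + x*F(22) = -1776852 + (123/5)*16 = -1776852 + 1968/5 = -8882292/5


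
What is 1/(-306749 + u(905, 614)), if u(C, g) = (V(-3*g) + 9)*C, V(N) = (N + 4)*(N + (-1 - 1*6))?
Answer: 1/3075309506 ≈ 3.2517e-10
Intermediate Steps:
V(N) = (-7 + N)*(4 + N) (V(N) = (4 + N)*(N + (-1 - 6)) = (4 + N)*(N - 7) = (4 + N)*(-7 + N) = (-7 + N)*(4 + N))
u(C, g) = C*(-19 + 9*g + 9*g²) (u(C, g) = ((-28 + (-3*g)² - (-9)*g) + 9)*C = ((-28 + 9*g² + 9*g) + 9)*C = ((-28 + 9*g + 9*g²) + 9)*C = (-19 + 9*g + 9*g²)*C = C*(-19 + 9*g + 9*g²))
1/(-306749 + u(905, 614)) = 1/(-306749 + 905*(-19 + 9*614 + 9*614²)) = 1/(-306749 + 905*(-19 + 5526 + 9*376996)) = 1/(-306749 + 905*(-19 + 5526 + 3392964)) = 1/(-306749 + 905*3398471) = 1/(-306749 + 3075616255) = 1/3075309506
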